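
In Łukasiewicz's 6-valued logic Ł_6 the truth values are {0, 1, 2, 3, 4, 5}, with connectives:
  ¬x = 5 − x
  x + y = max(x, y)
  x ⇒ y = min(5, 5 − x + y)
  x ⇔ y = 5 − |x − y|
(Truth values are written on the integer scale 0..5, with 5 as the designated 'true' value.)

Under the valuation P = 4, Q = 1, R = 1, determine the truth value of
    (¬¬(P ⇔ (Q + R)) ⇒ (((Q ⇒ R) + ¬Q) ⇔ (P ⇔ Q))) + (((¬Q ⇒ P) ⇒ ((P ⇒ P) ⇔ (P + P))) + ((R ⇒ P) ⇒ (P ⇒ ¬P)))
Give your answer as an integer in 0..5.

5

Q + R = 1 + 1 = 1
P ⇔ (Q + R) = 4 ⇔ 1 = 2
¬(P ⇔ (Q + R)) = ¬2 = 3
¬¬(P ⇔ (Q + R)) = ¬3 = 2
Q ⇒ R = 1 ⇒ 1 = 5
¬Q = ¬1 = 4
(Q ⇒ R) + ¬Q = 5 + 4 = 5
P ⇔ Q = 4 ⇔ 1 = 2
((Q ⇒ R) + ¬Q) ⇔ (P ⇔ Q) = 5 ⇔ 2 = 2
¬¬(P ⇔ (Q + R)) ⇒ (((Q ⇒ R) + ¬Q) ⇔ (P ⇔ Q)) = 2 ⇒ 2 = 5
¬Q = ¬1 = 4
¬Q ⇒ P = 4 ⇒ 4 = 5
P ⇒ P = 4 ⇒ 4 = 5
P + P = 4 + 4 = 4
(P ⇒ P) ⇔ (P + P) = 5 ⇔ 4 = 4
(¬Q ⇒ P) ⇒ ((P ⇒ P) ⇔ (P + P)) = 5 ⇒ 4 = 4
R ⇒ P = 1 ⇒ 4 = 5
¬P = ¬4 = 1
P ⇒ ¬P = 4 ⇒ 1 = 2
(R ⇒ P) ⇒ (P ⇒ ¬P) = 5 ⇒ 2 = 2
((¬Q ⇒ P) ⇒ ((P ⇒ P) ⇔ (P + P))) + ((R ⇒ P) ⇒ (P ⇒ ¬P)) = 4 + 2 = 4
(¬¬(P ⇔ (Q + R)) ⇒ (((Q ⇒ R) + ¬Q) ⇔ (P ⇔ Q))) + (((¬Q ⇒ P) ⇒ ((P ⇒ P) ⇔ (P + P))) + ((R ⇒ P) ⇒ (P ⇒ ¬P))) = 5 + 4 = 5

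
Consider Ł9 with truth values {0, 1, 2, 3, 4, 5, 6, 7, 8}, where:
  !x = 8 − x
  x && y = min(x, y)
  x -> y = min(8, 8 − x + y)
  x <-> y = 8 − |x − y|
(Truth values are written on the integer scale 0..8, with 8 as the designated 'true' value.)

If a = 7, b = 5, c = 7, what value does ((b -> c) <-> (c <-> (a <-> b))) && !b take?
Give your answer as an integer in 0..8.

3

b -> c = 5 -> 7 = 8
a <-> b = 7 <-> 5 = 6
c <-> (a <-> b) = 7 <-> 6 = 7
(b -> c) <-> (c <-> (a <-> b)) = 8 <-> 7 = 7
!b = !5 = 3
((b -> c) <-> (c <-> (a <-> b))) && !b = 7 && 3 = 3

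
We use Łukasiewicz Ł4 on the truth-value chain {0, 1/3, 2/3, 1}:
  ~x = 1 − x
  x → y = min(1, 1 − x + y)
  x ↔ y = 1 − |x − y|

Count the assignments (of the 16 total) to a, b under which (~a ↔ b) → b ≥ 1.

9

a = 0, b = 0 ↦ 1  ≥
a = 0, b = 1/3 ↦ 1  ≥
a = 0, b = 2/3 ↦ 1  ≥
a = 0, b = 1 ↦ 1  ≥
a = 1/3, b = 0 ↦ 2/3  <
a = 1/3, b = 1/3 ↦ 2/3  <
a = 1/3, b = 2/3 ↦ 2/3  <
a = 1/3, b = 1 ↦ 1  ≥
a = 2/3, b = 0 ↦ 1/3  <
a = 2/3, b = 1/3 ↦ 1/3  <
a = 2/3, b = 2/3 ↦ 1  ≥
a = 2/3, b = 1 ↦ 1  ≥
a = 1, b = 0 ↦ 0  <
a = 1, b = 1/3 ↦ 2/3  <
a = 1, b = 2/3 ↦ 1  ≥
a = 1, b = 1 ↦ 1  ≥
So 9 of the 16 assignments meet the threshold.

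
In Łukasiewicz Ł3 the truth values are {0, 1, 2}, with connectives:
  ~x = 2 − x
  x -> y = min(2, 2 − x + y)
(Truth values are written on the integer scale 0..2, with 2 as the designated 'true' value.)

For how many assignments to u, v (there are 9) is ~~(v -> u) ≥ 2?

6

u = 0, v = 0 ↦ 2  ≥
u = 0, v = 1 ↦ 1  <
u = 0, v = 2 ↦ 0  <
u = 1, v = 0 ↦ 2  ≥
u = 1, v = 1 ↦ 2  ≥
u = 1, v = 2 ↦ 1  <
u = 2, v = 0 ↦ 2  ≥
u = 2, v = 1 ↦ 2  ≥
u = 2, v = 2 ↦ 2  ≥
So 6 of the 9 assignments meet the threshold.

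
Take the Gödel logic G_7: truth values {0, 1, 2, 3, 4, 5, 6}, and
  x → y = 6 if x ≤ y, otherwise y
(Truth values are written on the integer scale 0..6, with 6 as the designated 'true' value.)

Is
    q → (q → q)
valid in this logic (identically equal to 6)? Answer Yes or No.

q = 0 ↦ 6
q = 1 ↦ 6
q = 2 ↦ 6
q = 3 ↦ 6
q = 4 ↦ 6
q = 5 ↦ 6
q = 6 ↦ 6
Every assignment gives a value ≥ 6.

Yes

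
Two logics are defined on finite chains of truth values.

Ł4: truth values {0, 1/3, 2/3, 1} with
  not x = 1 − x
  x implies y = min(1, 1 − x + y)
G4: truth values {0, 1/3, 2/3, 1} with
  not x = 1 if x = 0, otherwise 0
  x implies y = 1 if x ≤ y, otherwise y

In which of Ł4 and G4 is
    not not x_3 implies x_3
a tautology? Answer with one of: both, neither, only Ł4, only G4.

only Ł4

In Ł4: every assignment gives 1 — tautology.
In G4: at x_3 = 1/3 the value is 1/3 — not a tautology.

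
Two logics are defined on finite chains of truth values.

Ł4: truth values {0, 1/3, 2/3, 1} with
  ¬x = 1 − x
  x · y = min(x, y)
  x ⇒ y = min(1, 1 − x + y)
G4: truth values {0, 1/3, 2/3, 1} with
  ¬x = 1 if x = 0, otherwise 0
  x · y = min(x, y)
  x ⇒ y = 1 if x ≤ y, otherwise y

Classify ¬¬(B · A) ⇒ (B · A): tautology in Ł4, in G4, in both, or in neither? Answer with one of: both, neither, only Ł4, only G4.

only Ł4

In Ł4: every assignment gives 1 — tautology.
In G4: at A = 1/3, B = 1/3 the value is 1/3 — not a tautology.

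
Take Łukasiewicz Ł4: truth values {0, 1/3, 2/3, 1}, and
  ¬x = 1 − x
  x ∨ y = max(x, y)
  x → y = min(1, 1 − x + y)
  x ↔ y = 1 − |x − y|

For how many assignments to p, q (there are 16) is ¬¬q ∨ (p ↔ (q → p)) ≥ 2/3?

p = 0, q = 0 ↦ 0  <
p = 0, q = 1/3 ↦ 1/3  <
p = 0, q = 2/3 ↦ 2/3  ≥
p = 0, q = 1 ↦ 1  ≥
p = 1/3, q = 0 ↦ 1/3  <
p = 1/3, q = 1/3 ↦ 1/3  <
p = 1/3, q = 2/3 ↦ 2/3  ≥
p = 1/3, q = 1 ↦ 1  ≥
p = 2/3, q = 0 ↦ 2/3  ≥
p = 2/3, q = 1/3 ↦ 2/3  ≥
p = 2/3, q = 2/3 ↦ 2/3  ≥
p = 2/3, q = 1 ↦ 1  ≥
p = 1, q = 0 ↦ 1  ≥
p = 1, q = 1/3 ↦ 1  ≥
p = 1, q = 2/3 ↦ 1  ≥
p = 1, q = 1 ↦ 1  ≥
So 12 of the 16 assignments meet the threshold.

12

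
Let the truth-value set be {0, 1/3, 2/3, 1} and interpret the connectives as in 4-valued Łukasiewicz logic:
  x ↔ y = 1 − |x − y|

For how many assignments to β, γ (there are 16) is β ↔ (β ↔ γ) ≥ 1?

β = 0, γ = 0 ↦ 0  <
β = 0, γ = 1/3 ↦ 1/3  <
β = 0, γ = 2/3 ↦ 2/3  <
β = 0, γ = 1 ↦ 1  ≥
β = 1/3, γ = 0 ↦ 2/3  <
β = 1/3, γ = 1/3 ↦ 1/3  <
β = 1/3, γ = 2/3 ↦ 2/3  <
β = 1/3, γ = 1 ↦ 1  ≥
β = 2/3, γ = 0 ↦ 2/3  <
β = 2/3, γ = 1/3 ↦ 1  ≥
β = 2/3, γ = 2/3 ↦ 2/3  <
β = 2/3, γ = 1 ↦ 1  ≥
β = 1, γ = 0 ↦ 0  <
β = 1, γ = 1/3 ↦ 1/3  <
β = 1, γ = 2/3 ↦ 2/3  <
β = 1, γ = 1 ↦ 1  ≥
So 5 of the 16 assignments meet the threshold.

5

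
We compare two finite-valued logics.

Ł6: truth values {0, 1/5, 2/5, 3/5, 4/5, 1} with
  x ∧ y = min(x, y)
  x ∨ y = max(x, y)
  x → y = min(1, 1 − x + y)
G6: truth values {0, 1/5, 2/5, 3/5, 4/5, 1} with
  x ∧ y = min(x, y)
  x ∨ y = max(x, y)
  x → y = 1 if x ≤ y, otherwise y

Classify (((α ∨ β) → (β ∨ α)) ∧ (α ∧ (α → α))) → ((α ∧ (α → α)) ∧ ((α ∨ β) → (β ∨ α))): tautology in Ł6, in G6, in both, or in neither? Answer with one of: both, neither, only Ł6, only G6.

both

In Ł6: every assignment gives 1 — tautology.
In G6: every assignment gives 1 — tautology.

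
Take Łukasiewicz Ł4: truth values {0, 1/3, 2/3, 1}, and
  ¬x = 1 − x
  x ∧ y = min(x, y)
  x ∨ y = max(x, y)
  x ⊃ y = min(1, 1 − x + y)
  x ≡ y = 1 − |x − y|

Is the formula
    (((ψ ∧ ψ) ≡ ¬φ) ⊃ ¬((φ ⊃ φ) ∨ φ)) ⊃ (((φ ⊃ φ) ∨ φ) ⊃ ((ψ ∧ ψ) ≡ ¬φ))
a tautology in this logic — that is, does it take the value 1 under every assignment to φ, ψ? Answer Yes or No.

No

Counterexample: take φ = 0, ψ = 0.
ψ ∧ ψ = 0 ∧ 0 = 0
¬φ = ¬0 = 1
(ψ ∧ ψ) ≡ ¬φ = 0 ≡ 1 = 0
φ ⊃ φ = 0 ⊃ 0 = 1
(φ ⊃ φ) ∨ φ = 1 ∨ 0 = 1
¬((φ ⊃ φ) ∨ φ) = ¬1 = 0
((ψ ∧ ψ) ≡ ¬φ) ⊃ ¬((φ ⊃ φ) ∨ φ) = 0 ⊃ 0 = 1
φ ⊃ φ = 0 ⊃ 0 = 1
(φ ⊃ φ) ∨ φ = 1 ∨ 0 = 1
ψ ∧ ψ = 0 ∧ 0 = 0
¬φ = ¬0 = 1
(ψ ∧ ψ) ≡ ¬φ = 0 ≡ 1 = 0
((φ ⊃ φ) ∨ φ) ⊃ ((ψ ∧ ψ) ≡ ¬φ) = 1 ⊃ 0 = 0
(((ψ ∧ ψ) ≡ ¬φ) ⊃ ¬((φ ⊃ φ) ∨ φ)) ⊃ (((φ ⊃ φ) ∨ φ) ⊃ ((ψ ∧ ψ) ≡ ¬φ)) = 1 ⊃ 0 = 0
This gives 0 ≠ 1.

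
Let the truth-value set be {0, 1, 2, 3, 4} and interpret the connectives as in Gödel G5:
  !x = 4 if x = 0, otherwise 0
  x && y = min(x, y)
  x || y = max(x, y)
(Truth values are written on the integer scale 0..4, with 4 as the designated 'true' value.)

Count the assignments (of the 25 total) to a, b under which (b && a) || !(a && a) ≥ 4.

value 4: 6 assignments (counts)
value 3: 3 assignments
value 2: 5 assignments
value 1: 7 assignments
value 0: 4 assignments
So 6 of the 25 assignments meet the threshold.

6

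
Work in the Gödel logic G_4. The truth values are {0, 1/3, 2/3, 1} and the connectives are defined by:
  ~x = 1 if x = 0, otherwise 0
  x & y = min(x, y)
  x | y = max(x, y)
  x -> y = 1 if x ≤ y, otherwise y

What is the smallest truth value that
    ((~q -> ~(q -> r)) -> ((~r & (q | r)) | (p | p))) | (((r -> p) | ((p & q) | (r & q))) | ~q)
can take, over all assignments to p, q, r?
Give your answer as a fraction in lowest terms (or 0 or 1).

1/3

Take p = 0, q = 1/3, r = 1/3:
~q = ~1/3 = 0
q -> r = 1/3 -> 1/3 = 1
~(q -> r) = ~1 = 0
~q -> ~(q -> r) = 0 -> 0 = 1
~r = ~1/3 = 0
q | r = 1/3 | 1/3 = 1/3
~r & (q | r) = 0 & 1/3 = 0
p | p = 0 | 0 = 0
(~r & (q | r)) | (p | p) = 0 | 0 = 0
(~q -> ~(q -> r)) -> ((~r & (q | r)) | (p | p)) = 1 -> 0 = 0
r -> p = 1/3 -> 0 = 0
p & q = 0 & 1/3 = 0
r & q = 1/3 & 1/3 = 1/3
(p & q) | (r & q) = 0 | 1/3 = 1/3
(r -> p) | ((p & q) | (r & q)) = 0 | 1/3 = 1/3
~q = ~1/3 = 0
((r -> p) | ((p & q) | (r & q))) | ~q = 1/3 | 0 = 1/3
((~q -> ~(q -> r)) -> ((~r & (q | r)) | (p | p))) | (((r -> p) | ((p & q) | (r & q))) | ~q) = 0 | 1/3 = 1/3
No assignment yields a value below 1/3, so this is the minimum.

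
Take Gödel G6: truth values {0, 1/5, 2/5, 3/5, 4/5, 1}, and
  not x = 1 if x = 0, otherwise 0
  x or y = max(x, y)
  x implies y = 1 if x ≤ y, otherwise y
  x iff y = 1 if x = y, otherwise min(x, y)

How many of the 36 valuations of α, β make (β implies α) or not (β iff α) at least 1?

26

value 1: 26 assignments (counts)
value 4/5: 1 assignment
value 3/5: 2 assignments
value 2/5: 3 assignments
value 1/5: 4 assignments
So 26 of the 36 assignments meet the threshold.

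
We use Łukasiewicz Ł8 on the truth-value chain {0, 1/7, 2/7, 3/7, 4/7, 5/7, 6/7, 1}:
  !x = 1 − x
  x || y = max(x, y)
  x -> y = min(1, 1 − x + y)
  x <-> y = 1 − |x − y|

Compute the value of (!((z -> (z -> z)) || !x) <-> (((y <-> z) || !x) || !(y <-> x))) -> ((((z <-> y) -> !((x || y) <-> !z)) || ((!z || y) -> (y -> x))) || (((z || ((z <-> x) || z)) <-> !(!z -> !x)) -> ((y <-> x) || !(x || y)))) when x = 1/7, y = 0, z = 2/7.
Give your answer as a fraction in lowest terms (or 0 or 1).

1

z -> z = 2/7 -> 2/7 = 1
z -> (z -> z) = 2/7 -> 1 = 1
!x = !1/7 = 6/7
(z -> (z -> z)) || !x = 1 || 6/7 = 1
!((z -> (z -> z)) || !x) = !1 = 0
y <-> z = 0 <-> 2/7 = 5/7
!x = !1/7 = 6/7
(y <-> z) || !x = 5/7 || 6/7 = 6/7
y <-> x = 0 <-> 1/7 = 6/7
!(y <-> x) = !6/7 = 1/7
((y <-> z) || !x) || !(y <-> x) = 6/7 || 1/7 = 6/7
!((z -> (z -> z)) || !x) <-> (((y <-> z) || !x) || !(y <-> x)) = 0 <-> 6/7 = 1/7
z <-> y = 2/7 <-> 0 = 5/7
x || y = 1/7 || 0 = 1/7
!z = !2/7 = 5/7
(x || y) <-> !z = 1/7 <-> 5/7 = 3/7
!((x || y) <-> !z) = !3/7 = 4/7
(z <-> y) -> !((x || y) <-> !z) = 5/7 -> 4/7 = 6/7
!z = !2/7 = 5/7
!z || y = 5/7 || 0 = 5/7
y -> x = 0 -> 1/7 = 1
(!z || y) -> (y -> x) = 5/7 -> 1 = 1
((z <-> y) -> !((x || y) <-> !z)) || ((!z || y) -> (y -> x)) = 6/7 || 1 = 1
z <-> x = 2/7 <-> 1/7 = 6/7
(z <-> x) || z = 6/7 || 2/7 = 6/7
z || ((z <-> x) || z) = 2/7 || 6/7 = 6/7
!z = !2/7 = 5/7
!x = !1/7 = 6/7
!z -> !x = 5/7 -> 6/7 = 1
!(!z -> !x) = !1 = 0
(z || ((z <-> x) || z)) <-> !(!z -> !x) = 6/7 <-> 0 = 1/7
y <-> x = 0 <-> 1/7 = 6/7
x || y = 1/7 || 0 = 1/7
!(x || y) = !1/7 = 6/7
(y <-> x) || !(x || y) = 6/7 || 6/7 = 6/7
((z || ((z <-> x) || z)) <-> !(!z -> !x)) -> ((y <-> x) || !(x || y)) = 1/7 -> 6/7 = 1
(((z <-> y) -> !((x || y) <-> !z)) || ((!z || y) -> (y -> x))) || (((z || ((z <-> x) || z)) <-> !(!z -> !x)) -> ((y <-> x) || !(x || y))) = 1 || 1 = 1
(!((z -> (z -> z)) || !x) <-> (((y <-> z) || !x) || !(y <-> x))) -> ((((z <-> y) -> !((x || y) <-> !z)) || ((!z || y) -> (y -> x))) || (((z || ((z <-> x) || z)) <-> !(!z -> !x)) -> ((y <-> x) || !(x || y)))) = 1/7 -> 1 = 1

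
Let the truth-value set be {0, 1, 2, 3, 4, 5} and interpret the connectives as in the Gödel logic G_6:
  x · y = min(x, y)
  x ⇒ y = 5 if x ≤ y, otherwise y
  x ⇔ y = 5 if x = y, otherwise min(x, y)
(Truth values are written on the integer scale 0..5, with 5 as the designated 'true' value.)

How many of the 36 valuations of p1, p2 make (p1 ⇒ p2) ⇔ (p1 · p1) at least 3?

value 5: 1 assignment (counts)
value 4: 3 assignments (counts)
value 3: 5 assignments (counts)
value 2: 7 assignments
value 1: 9 assignments
value 0: 11 assignments
So 9 of the 36 assignments meet the threshold.

9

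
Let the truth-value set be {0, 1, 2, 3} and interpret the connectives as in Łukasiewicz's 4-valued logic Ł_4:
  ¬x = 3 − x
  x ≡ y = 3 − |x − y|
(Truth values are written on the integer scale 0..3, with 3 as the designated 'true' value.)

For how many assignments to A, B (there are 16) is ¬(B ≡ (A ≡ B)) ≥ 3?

A = 0, B = 0 ↦ 3  ≥
A = 0, B = 1 ↦ 1  <
A = 0, B = 2 ↦ 1  <
A = 0, B = 3 ↦ 3  ≥
A = 1, B = 0 ↦ 2  <
A = 1, B = 1 ↦ 2  <
A = 1, B = 2 ↦ 0  <
A = 1, B = 3 ↦ 2  <
A = 2, B = 0 ↦ 1  <
A = 2, B = 1 ↦ 1  <
A = 2, B = 2 ↦ 1  <
A = 2, B = 3 ↦ 1  <
A = 3, B = 0 ↦ 0  <
A = 3, B = 1 ↦ 0  <
A = 3, B = 2 ↦ 0  <
A = 3, B = 3 ↦ 0  <
So 2 of the 16 assignments meet the threshold.

2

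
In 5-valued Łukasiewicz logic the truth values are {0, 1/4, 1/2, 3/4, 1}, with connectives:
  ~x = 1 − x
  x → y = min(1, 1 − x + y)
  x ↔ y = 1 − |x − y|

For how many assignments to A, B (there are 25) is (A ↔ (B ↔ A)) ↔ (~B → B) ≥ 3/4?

18

value 1: 8 assignments (counts)
value 3/4: 10 assignments (counts)
value 1/2: 6 assignments
value 0: 1 assignment
So 18 of the 25 assignments meet the threshold.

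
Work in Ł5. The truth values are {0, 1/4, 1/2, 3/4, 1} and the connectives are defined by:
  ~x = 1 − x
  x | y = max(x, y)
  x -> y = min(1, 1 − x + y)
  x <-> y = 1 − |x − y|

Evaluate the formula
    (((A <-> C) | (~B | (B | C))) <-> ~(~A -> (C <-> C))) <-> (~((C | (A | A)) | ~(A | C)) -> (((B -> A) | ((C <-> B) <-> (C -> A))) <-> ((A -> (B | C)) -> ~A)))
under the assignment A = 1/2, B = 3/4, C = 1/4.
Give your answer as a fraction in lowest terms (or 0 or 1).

1/4

A <-> C = 1/2 <-> 1/4 = 3/4
~B = ~3/4 = 1/4
B | C = 3/4 | 1/4 = 3/4
~B | (B | C) = 1/4 | 3/4 = 3/4
(A <-> C) | (~B | (B | C)) = 3/4 | 3/4 = 3/4
~A = ~1/2 = 1/2
C <-> C = 1/4 <-> 1/4 = 1
~A -> (C <-> C) = 1/2 -> 1 = 1
~(~A -> (C <-> C)) = ~1 = 0
((A <-> C) | (~B | (B | C))) <-> ~(~A -> (C <-> C)) = 3/4 <-> 0 = 1/4
A | A = 1/2 | 1/2 = 1/2
C | (A | A) = 1/4 | 1/2 = 1/2
A | C = 1/2 | 1/4 = 1/2
~(A | C) = ~1/2 = 1/2
(C | (A | A)) | ~(A | C) = 1/2 | 1/2 = 1/2
~((C | (A | A)) | ~(A | C)) = ~1/2 = 1/2
B -> A = 3/4 -> 1/2 = 3/4
C <-> B = 1/4 <-> 3/4 = 1/2
C -> A = 1/4 -> 1/2 = 1
(C <-> B) <-> (C -> A) = 1/2 <-> 1 = 1/2
(B -> A) | ((C <-> B) <-> (C -> A)) = 3/4 | 1/2 = 3/4
B | C = 3/4 | 1/4 = 3/4
A -> (B | C) = 1/2 -> 3/4 = 1
~A = ~1/2 = 1/2
(A -> (B | C)) -> ~A = 1 -> 1/2 = 1/2
((B -> A) | ((C <-> B) <-> (C -> A))) <-> ((A -> (B | C)) -> ~A) = 3/4 <-> 1/2 = 3/4
~((C | (A | A)) | ~(A | C)) -> (((B -> A) | ((C <-> B) <-> (C -> A))) <-> ((A -> (B | C)) -> ~A)) = 1/2 -> 3/4 = 1
(((A <-> C) | (~B | (B | C))) <-> ~(~A -> (C <-> C))) <-> (~((C | (A | A)) | ~(A | C)) -> (((B -> A) | ((C <-> B) <-> (C -> A))) <-> ((A -> (B | C)) -> ~A))) = 1/4 <-> 1 = 1/4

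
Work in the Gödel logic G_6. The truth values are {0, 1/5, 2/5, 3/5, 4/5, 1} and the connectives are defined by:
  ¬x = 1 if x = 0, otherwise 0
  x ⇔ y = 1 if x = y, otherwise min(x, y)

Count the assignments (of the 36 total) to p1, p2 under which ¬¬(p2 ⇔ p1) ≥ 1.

value 1: 26 assignments (counts)
value 0: 10 assignments
So 26 of the 36 assignments meet the threshold.

26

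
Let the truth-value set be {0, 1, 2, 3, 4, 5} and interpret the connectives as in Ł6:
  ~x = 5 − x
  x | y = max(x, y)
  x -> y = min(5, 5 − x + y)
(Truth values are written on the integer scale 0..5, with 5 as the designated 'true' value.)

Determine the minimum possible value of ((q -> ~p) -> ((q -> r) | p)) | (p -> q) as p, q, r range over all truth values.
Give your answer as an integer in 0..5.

4

Take p = 2, q = 1, r = 0:
~p = ~2 = 3
q -> ~p = 1 -> 3 = 5
q -> r = 1 -> 0 = 4
(q -> r) | p = 4 | 2 = 4
(q -> ~p) -> ((q -> r) | p) = 5 -> 4 = 4
p -> q = 2 -> 1 = 4
((q -> ~p) -> ((q -> r) | p)) | (p -> q) = 4 | 4 = 4
No assignment yields a value below 4, so this is the minimum.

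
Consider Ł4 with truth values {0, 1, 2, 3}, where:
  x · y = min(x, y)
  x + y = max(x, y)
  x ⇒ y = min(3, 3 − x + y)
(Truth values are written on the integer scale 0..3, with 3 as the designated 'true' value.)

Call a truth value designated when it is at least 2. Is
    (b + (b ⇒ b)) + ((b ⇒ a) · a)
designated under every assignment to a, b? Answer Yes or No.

a = 0, b = 0 ↦ 3
a = 0, b = 1 ↦ 3
a = 0, b = 2 ↦ 3
a = 0, b = 3 ↦ 3
a = 1, b = 0 ↦ 3
a = 1, b = 1 ↦ 3
a = 1, b = 2 ↦ 3
a = 1, b = 3 ↦ 3
a = 2, b = 0 ↦ 3
a = 2, b = 1 ↦ 3
a = 2, b = 2 ↦ 3
a = 2, b = 3 ↦ 3
a = 3, b = 0 ↦ 3
a = 3, b = 1 ↦ 3
a = 3, b = 2 ↦ 3
a = 3, b = 3 ↦ 3
Every assignment gives a value ≥ 2.

Yes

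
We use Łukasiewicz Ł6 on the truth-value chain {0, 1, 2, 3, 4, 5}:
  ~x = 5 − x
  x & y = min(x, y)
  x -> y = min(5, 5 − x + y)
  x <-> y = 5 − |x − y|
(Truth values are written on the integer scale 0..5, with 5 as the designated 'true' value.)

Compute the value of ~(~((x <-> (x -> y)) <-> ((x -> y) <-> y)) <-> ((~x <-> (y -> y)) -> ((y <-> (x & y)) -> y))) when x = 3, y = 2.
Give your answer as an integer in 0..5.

4

x -> y = 3 -> 2 = 4
x <-> (x -> y) = 3 <-> 4 = 4
x -> y = 3 -> 2 = 4
(x -> y) <-> y = 4 <-> 2 = 3
(x <-> (x -> y)) <-> ((x -> y) <-> y) = 4 <-> 3 = 4
~((x <-> (x -> y)) <-> ((x -> y) <-> y)) = ~4 = 1
~x = ~3 = 2
y -> y = 2 -> 2 = 5
~x <-> (y -> y) = 2 <-> 5 = 2
x & y = 3 & 2 = 2
y <-> (x & y) = 2 <-> 2 = 5
(y <-> (x & y)) -> y = 5 -> 2 = 2
(~x <-> (y -> y)) -> ((y <-> (x & y)) -> y) = 2 -> 2 = 5
~((x <-> (x -> y)) <-> ((x -> y) <-> y)) <-> ((~x <-> (y -> y)) -> ((y <-> (x & y)) -> y)) = 1 <-> 5 = 1
~(~((x <-> (x -> y)) <-> ((x -> y) <-> y)) <-> ((~x <-> (y -> y)) -> ((y <-> (x & y)) -> y))) = ~1 = 4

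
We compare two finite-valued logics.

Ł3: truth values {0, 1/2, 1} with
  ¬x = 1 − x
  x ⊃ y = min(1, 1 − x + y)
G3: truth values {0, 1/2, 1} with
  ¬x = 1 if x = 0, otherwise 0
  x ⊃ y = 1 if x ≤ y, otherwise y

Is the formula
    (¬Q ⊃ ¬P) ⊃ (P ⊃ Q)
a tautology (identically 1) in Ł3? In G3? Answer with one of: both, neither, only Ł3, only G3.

only Ł3

In Ł3: every assignment gives 1 — tautology.
In G3: at P = 1, Q = 1/2 the value is 1/2 — not a tautology.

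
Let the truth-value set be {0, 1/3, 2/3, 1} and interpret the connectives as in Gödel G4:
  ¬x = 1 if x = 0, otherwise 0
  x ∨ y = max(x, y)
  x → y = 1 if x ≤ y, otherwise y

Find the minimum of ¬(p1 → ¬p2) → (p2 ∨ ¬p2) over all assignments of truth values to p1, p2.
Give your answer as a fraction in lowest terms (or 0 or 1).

1/3

Take p1 = 1/3, p2 = 1/3:
¬p2 = ¬1/3 = 0
p1 → ¬p2 = 1/3 → 0 = 0
¬(p1 → ¬p2) = ¬0 = 1
¬p2 = ¬1/3 = 0
p2 ∨ ¬p2 = 1/3 ∨ 0 = 1/3
¬(p1 → ¬p2) → (p2 ∨ ¬p2) = 1 → 1/3 = 1/3
No assignment yields a value below 1/3, so this is the minimum.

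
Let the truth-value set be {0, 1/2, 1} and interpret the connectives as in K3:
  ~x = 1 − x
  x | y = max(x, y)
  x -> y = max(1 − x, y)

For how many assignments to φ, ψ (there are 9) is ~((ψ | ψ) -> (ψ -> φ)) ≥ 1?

1

φ = 0, ψ = 0 ↦ 0  <
φ = 0, ψ = 1/2 ↦ 1/2  <
φ = 0, ψ = 1 ↦ 1  ≥
φ = 1/2, ψ = 0 ↦ 0  <
φ = 1/2, ψ = 1/2 ↦ 1/2  <
φ = 1/2, ψ = 1 ↦ 1/2  <
φ = 1, ψ = 0 ↦ 0  <
φ = 1, ψ = 1/2 ↦ 0  <
φ = 1, ψ = 1 ↦ 0  <
So 1 of the 9 assignments meets the threshold.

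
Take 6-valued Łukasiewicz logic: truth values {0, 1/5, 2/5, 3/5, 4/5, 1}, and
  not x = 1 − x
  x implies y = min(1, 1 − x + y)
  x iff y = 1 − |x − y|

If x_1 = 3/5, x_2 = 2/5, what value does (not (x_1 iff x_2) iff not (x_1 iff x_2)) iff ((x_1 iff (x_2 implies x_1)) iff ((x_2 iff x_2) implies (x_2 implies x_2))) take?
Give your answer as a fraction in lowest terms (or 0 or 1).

x_1 iff x_2 = 3/5 iff 2/5 = 4/5
not (x_1 iff x_2) = not 4/5 = 1/5
x_1 iff x_2 = 3/5 iff 2/5 = 4/5
not (x_1 iff x_2) = not 4/5 = 1/5
not (x_1 iff x_2) iff not (x_1 iff x_2) = 1/5 iff 1/5 = 1
x_2 implies x_1 = 2/5 implies 3/5 = 1
x_1 iff (x_2 implies x_1) = 3/5 iff 1 = 3/5
x_2 iff x_2 = 2/5 iff 2/5 = 1
x_2 implies x_2 = 2/5 implies 2/5 = 1
(x_2 iff x_2) implies (x_2 implies x_2) = 1 implies 1 = 1
(x_1 iff (x_2 implies x_1)) iff ((x_2 iff x_2) implies (x_2 implies x_2)) = 3/5 iff 1 = 3/5
(not (x_1 iff x_2) iff not (x_1 iff x_2)) iff ((x_1 iff (x_2 implies x_1)) iff ((x_2 iff x_2) implies (x_2 implies x_2))) = 1 iff 3/5 = 3/5

3/5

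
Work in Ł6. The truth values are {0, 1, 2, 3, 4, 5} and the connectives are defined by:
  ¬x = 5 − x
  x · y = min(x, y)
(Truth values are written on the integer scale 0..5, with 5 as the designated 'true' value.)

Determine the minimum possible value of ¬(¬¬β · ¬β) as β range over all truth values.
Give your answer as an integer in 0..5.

Take β = 2:
¬β = ¬2 = 3
¬¬β = ¬3 = 2
¬β = ¬2 = 3
¬¬β · ¬β = 2 · 3 = 2
¬(¬¬β · ¬β) = ¬2 = 3
No assignment yields a value below 3, so this is the minimum.

3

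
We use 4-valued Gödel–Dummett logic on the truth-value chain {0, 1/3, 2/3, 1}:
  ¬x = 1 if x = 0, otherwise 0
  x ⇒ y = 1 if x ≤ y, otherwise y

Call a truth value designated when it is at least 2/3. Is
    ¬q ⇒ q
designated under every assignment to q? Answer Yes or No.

Counterexample: take q = 0.
¬q = ¬0 = 1
¬q ⇒ q = 1 ⇒ 0 = 0
This gives 0, which is below 2/3.

No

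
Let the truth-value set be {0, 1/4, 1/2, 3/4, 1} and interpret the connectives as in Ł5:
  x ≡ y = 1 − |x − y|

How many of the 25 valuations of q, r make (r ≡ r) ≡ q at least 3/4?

10

value 1: 5 assignments (counts)
value 3/4: 5 assignments (counts)
value 1/2: 5 assignments
value 1/4: 5 assignments
value 0: 5 assignments
So 10 of the 25 assignments meet the threshold.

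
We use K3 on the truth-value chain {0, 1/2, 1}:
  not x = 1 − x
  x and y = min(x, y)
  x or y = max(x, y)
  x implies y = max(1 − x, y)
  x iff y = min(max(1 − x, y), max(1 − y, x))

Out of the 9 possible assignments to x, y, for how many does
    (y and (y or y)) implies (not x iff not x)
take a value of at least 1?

7

x = 0, y = 0 ↦ 1  ≥
x = 0, y = 1/2 ↦ 1  ≥
x = 0, y = 1 ↦ 1  ≥
x = 1/2, y = 0 ↦ 1  ≥
x = 1/2, y = 1/2 ↦ 1/2  <
x = 1/2, y = 1 ↦ 1/2  <
x = 1, y = 0 ↦ 1  ≥
x = 1, y = 1/2 ↦ 1  ≥
x = 1, y = 1 ↦ 1  ≥
So 7 of the 9 assignments meet the threshold.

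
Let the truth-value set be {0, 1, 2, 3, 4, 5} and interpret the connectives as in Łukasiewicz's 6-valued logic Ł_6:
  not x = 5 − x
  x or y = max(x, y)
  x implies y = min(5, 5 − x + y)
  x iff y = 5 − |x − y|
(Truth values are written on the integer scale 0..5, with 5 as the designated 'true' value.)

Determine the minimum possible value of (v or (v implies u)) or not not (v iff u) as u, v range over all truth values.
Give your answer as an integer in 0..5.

Take u = 0, v = 2:
v implies u = 2 implies 0 = 3
v or (v implies u) = 2 or 3 = 3
v iff u = 2 iff 0 = 3
not (v iff u) = not 3 = 2
not not (v iff u) = not 2 = 3
(v or (v implies u)) or not not (v iff u) = 3 or 3 = 3
No assignment yields a value below 3, so this is the minimum.

3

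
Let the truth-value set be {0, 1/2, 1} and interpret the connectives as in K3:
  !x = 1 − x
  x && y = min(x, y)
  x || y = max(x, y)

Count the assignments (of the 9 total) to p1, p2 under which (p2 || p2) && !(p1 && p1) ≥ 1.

1

p1 = 0, p2 = 0 ↦ 0  <
p1 = 0, p2 = 1/2 ↦ 1/2  <
p1 = 0, p2 = 1 ↦ 1  ≥
p1 = 1/2, p2 = 0 ↦ 0  <
p1 = 1/2, p2 = 1/2 ↦ 1/2  <
p1 = 1/2, p2 = 1 ↦ 1/2  <
p1 = 1, p2 = 0 ↦ 0  <
p1 = 1, p2 = 1/2 ↦ 0  <
p1 = 1, p2 = 1 ↦ 0  <
So 1 of the 9 assignments meets the threshold.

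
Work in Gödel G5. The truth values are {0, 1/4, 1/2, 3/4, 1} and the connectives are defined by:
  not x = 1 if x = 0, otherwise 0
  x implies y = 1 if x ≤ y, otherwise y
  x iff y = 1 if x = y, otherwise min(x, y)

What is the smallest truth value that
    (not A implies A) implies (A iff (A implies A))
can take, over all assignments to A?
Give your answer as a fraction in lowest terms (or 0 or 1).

Take A = 1/4:
not A = not 1/4 = 0
not A implies A = 0 implies 1/4 = 1
A implies A = 1/4 implies 1/4 = 1
A iff (A implies A) = 1/4 iff 1 = 1/4
(not A implies A) implies (A iff (A implies A)) = 1 implies 1/4 = 1/4
No assignment yields a value below 1/4, so this is the minimum.

1/4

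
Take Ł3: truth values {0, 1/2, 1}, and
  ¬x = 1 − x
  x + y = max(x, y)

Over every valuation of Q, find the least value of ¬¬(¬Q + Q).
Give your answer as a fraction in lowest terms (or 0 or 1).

Take Q = 1/2:
¬Q = ¬1/2 = 1/2
¬Q + Q = 1/2 + 1/2 = 1/2
¬(¬Q + Q) = ¬1/2 = 1/2
¬¬(¬Q + Q) = ¬1/2 = 1/2
No assignment yields a value below 1/2, so this is the minimum.

1/2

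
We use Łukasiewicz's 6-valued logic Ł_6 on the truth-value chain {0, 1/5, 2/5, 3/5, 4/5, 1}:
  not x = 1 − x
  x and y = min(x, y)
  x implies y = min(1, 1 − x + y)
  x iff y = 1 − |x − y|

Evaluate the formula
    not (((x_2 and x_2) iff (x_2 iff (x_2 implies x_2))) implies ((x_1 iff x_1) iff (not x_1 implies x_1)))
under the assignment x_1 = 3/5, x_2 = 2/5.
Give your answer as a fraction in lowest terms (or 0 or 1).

0

x_2 and x_2 = 2/5 and 2/5 = 2/5
x_2 implies x_2 = 2/5 implies 2/5 = 1
x_2 iff (x_2 implies x_2) = 2/5 iff 1 = 2/5
(x_2 and x_2) iff (x_2 iff (x_2 implies x_2)) = 2/5 iff 2/5 = 1
x_1 iff x_1 = 3/5 iff 3/5 = 1
not x_1 = not 3/5 = 2/5
not x_1 implies x_1 = 2/5 implies 3/5 = 1
(x_1 iff x_1) iff (not x_1 implies x_1) = 1 iff 1 = 1
((x_2 and x_2) iff (x_2 iff (x_2 implies x_2))) implies ((x_1 iff x_1) iff (not x_1 implies x_1)) = 1 implies 1 = 1
not (((x_2 and x_2) iff (x_2 iff (x_2 implies x_2))) implies ((x_1 iff x_1) iff (not x_1 implies x_1))) = not 1 = 0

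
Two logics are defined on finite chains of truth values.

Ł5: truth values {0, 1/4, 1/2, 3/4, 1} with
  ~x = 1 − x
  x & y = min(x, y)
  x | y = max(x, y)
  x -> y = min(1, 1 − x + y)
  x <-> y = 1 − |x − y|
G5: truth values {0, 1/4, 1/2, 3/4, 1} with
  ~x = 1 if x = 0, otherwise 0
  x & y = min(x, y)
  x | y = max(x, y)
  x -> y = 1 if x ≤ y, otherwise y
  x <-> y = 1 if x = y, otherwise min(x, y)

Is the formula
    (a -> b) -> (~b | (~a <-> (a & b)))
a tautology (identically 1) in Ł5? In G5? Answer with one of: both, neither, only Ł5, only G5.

In Ł5: at a = 0, b = 1/4 the value is 3/4 — not a tautology.
In G5: at a = 0, b = 1/4 the value is 0 — not a tautology.

neither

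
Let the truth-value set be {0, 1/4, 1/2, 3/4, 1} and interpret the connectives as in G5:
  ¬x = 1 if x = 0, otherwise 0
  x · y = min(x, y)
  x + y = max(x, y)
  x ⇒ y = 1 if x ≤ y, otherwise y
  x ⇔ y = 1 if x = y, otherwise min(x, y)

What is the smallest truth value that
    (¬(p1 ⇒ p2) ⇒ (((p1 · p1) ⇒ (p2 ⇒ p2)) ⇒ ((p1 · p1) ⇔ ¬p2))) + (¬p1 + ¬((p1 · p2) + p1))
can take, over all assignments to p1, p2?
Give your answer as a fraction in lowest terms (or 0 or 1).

1/4

Take p1 = 1/4, p2 = 0:
p1 ⇒ p2 = 1/4 ⇒ 0 = 0
¬(p1 ⇒ p2) = ¬0 = 1
p1 · p1 = 1/4 · 1/4 = 1/4
p2 ⇒ p2 = 0 ⇒ 0 = 1
(p1 · p1) ⇒ (p2 ⇒ p2) = 1/4 ⇒ 1 = 1
p1 · p1 = 1/4 · 1/4 = 1/4
¬p2 = ¬0 = 1
(p1 · p1) ⇔ ¬p2 = 1/4 ⇔ 1 = 1/4
((p1 · p1) ⇒ (p2 ⇒ p2)) ⇒ ((p1 · p1) ⇔ ¬p2) = 1 ⇒ 1/4 = 1/4
¬(p1 ⇒ p2) ⇒ (((p1 · p1) ⇒ (p2 ⇒ p2)) ⇒ ((p1 · p1) ⇔ ¬p2)) = 1 ⇒ 1/4 = 1/4
¬p1 = ¬1/4 = 0
p1 · p2 = 1/4 · 0 = 0
(p1 · p2) + p1 = 0 + 1/4 = 1/4
¬((p1 · p2) + p1) = ¬1/4 = 0
¬p1 + ¬((p1 · p2) + p1) = 0 + 0 = 0
(¬(p1 ⇒ p2) ⇒ (((p1 · p1) ⇒ (p2 ⇒ p2)) ⇒ ((p1 · p1) ⇔ ¬p2))) + (¬p1 + ¬((p1 · p2) + p1)) = 1/4 + 0 = 1/4
No assignment yields a value below 1/4, so this is the minimum.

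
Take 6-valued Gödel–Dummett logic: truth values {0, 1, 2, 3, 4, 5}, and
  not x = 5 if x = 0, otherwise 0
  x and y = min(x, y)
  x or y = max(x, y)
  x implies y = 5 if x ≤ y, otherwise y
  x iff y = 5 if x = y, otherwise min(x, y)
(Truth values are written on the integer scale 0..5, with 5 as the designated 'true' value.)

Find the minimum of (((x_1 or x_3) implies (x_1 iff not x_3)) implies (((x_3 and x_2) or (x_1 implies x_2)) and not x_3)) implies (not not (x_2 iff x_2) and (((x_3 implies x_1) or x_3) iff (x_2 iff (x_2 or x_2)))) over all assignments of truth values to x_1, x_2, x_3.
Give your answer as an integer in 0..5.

Take x_1 = 1, x_2 = 0, x_3 = 2:
x_1 or x_3 = 1 or 2 = 2
not x_3 = not 2 = 0
x_1 iff not x_3 = 1 iff 0 = 0
(x_1 or x_3) implies (x_1 iff not x_3) = 2 implies 0 = 0
x_3 and x_2 = 2 and 0 = 0
x_1 implies x_2 = 1 implies 0 = 0
(x_3 and x_2) or (x_1 implies x_2) = 0 or 0 = 0
not x_3 = not 2 = 0
((x_3 and x_2) or (x_1 implies x_2)) and not x_3 = 0 and 0 = 0
((x_1 or x_3) implies (x_1 iff not x_3)) implies (((x_3 and x_2) or (x_1 implies x_2)) and not x_3) = 0 implies 0 = 5
x_2 iff x_2 = 0 iff 0 = 5
not (x_2 iff x_2) = not 5 = 0
not not (x_2 iff x_2) = not 0 = 5
x_3 implies x_1 = 2 implies 1 = 1
(x_3 implies x_1) or x_3 = 1 or 2 = 2
x_2 or x_2 = 0 or 0 = 0
x_2 iff (x_2 or x_2) = 0 iff 0 = 5
((x_3 implies x_1) or x_3) iff (x_2 iff (x_2 or x_2)) = 2 iff 5 = 2
not not (x_2 iff x_2) and (((x_3 implies x_1) or x_3) iff (x_2 iff (x_2 or x_2))) = 5 and 2 = 2
(((x_1 or x_3) implies (x_1 iff not x_3)) implies (((x_3 and x_2) or (x_1 implies x_2)) and not x_3)) implies (not not (x_2 iff x_2) and (((x_3 implies x_1) or x_3) iff (x_2 iff (x_2 or x_2)))) = 5 implies 2 = 2
No assignment yields a value below 2, so this is the minimum.

2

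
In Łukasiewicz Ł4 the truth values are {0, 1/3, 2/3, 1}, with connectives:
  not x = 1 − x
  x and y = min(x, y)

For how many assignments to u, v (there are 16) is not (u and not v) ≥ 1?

u = 0, v = 0 ↦ 1  ≥
u = 0, v = 1/3 ↦ 1  ≥
u = 0, v = 2/3 ↦ 1  ≥
u = 0, v = 1 ↦ 1  ≥
u = 1/3, v = 0 ↦ 2/3  <
u = 1/3, v = 1/3 ↦ 2/3  <
u = 1/3, v = 2/3 ↦ 2/3  <
u = 1/3, v = 1 ↦ 1  ≥
u = 2/3, v = 0 ↦ 1/3  <
u = 2/3, v = 1/3 ↦ 1/3  <
u = 2/3, v = 2/3 ↦ 2/3  <
u = 2/3, v = 1 ↦ 1  ≥
u = 1, v = 0 ↦ 0  <
u = 1, v = 1/3 ↦ 1/3  <
u = 1, v = 2/3 ↦ 2/3  <
u = 1, v = 1 ↦ 1  ≥
So 7 of the 16 assignments meet the threshold.

7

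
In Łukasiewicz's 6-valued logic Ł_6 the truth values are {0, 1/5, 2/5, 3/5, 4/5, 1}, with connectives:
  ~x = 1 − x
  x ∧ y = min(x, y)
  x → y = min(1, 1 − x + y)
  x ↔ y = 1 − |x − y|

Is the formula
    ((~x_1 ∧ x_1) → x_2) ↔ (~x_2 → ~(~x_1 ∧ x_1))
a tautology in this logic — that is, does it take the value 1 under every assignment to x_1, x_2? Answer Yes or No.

At x_1 = 1, x_2 = 3/5, for instance:
~x_1 = ~1 = 0
~x_1 ∧ x_1 = 0 ∧ 1 = 0
(~x_1 ∧ x_1) → x_2 = 0 → 3/5 = 1
~x_2 = ~3/5 = 2/5
~(~x_1 ∧ x_1) = ~0 = 1
~x_2 → ~(~x_1 ∧ x_1) = 2/5 → 1 = 1
((~x_1 ∧ x_1) → x_2) ↔ (~x_2 → ~(~x_1 ∧ x_1)) = 1 ↔ 1 = 1
and checking the remaining 35 assignments likewise gives ≥ 1 in every case.

Yes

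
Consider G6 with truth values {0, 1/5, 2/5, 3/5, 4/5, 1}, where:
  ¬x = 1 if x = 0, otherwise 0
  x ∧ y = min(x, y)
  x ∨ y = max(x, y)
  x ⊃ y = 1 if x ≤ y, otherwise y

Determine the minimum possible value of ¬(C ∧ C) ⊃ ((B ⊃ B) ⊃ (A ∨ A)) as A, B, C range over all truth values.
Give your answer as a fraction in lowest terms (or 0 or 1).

0

Take A = 0, B = 0, C = 0:
C ∧ C = 0 ∧ 0 = 0
¬(C ∧ C) = ¬0 = 1
B ⊃ B = 0 ⊃ 0 = 1
A ∨ A = 0 ∨ 0 = 0
(B ⊃ B) ⊃ (A ∨ A) = 1 ⊃ 0 = 0
¬(C ∧ C) ⊃ ((B ⊃ B) ⊃ (A ∨ A)) = 1 ⊃ 0 = 0
No assignment yields a value below 0, so this is the minimum.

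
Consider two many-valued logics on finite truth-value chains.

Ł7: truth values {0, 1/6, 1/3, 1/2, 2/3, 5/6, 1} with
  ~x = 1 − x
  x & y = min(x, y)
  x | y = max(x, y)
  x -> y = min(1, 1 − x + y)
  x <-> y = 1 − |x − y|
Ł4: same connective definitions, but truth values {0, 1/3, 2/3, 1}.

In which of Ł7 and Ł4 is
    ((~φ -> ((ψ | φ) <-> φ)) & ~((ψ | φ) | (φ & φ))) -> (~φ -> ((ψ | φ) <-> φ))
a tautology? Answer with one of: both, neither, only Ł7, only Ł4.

both

In Ł7: every assignment gives 1 — tautology.
In Ł4: every assignment gives 1 — tautology.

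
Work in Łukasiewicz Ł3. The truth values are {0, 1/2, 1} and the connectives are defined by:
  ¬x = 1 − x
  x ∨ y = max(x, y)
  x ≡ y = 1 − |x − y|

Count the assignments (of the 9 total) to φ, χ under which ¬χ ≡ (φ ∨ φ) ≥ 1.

φ = 0, χ = 0 ↦ 0  <
φ = 0, χ = 1/2 ↦ 1/2  <
φ = 0, χ = 1 ↦ 1  ≥
φ = 1/2, χ = 0 ↦ 1/2  <
φ = 1/2, χ = 1/2 ↦ 1  ≥
φ = 1/2, χ = 1 ↦ 1/2  <
φ = 1, χ = 0 ↦ 1  ≥
φ = 1, χ = 1/2 ↦ 1/2  <
φ = 1, χ = 1 ↦ 0  <
So 3 of the 9 assignments meet the threshold.

3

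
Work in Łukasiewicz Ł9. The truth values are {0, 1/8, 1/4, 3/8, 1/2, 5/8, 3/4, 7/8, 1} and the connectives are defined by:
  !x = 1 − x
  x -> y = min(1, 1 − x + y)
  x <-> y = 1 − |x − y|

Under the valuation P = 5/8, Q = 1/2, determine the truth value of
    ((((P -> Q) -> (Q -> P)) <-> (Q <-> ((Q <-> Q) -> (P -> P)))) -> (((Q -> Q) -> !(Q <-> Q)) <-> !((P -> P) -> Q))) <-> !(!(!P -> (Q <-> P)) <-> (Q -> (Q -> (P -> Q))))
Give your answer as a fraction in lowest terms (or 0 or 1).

P -> Q = 5/8 -> 1/2 = 7/8
Q -> P = 1/2 -> 5/8 = 1
(P -> Q) -> (Q -> P) = 7/8 -> 1 = 1
Q <-> Q = 1/2 <-> 1/2 = 1
P -> P = 5/8 -> 5/8 = 1
(Q <-> Q) -> (P -> P) = 1 -> 1 = 1
Q <-> ((Q <-> Q) -> (P -> P)) = 1/2 <-> 1 = 1/2
((P -> Q) -> (Q -> P)) <-> (Q <-> ((Q <-> Q) -> (P -> P))) = 1 <-> 1/2 = 1/2
Q -> Q = 1/2 -> 1/2 = 1
Q <-> Q = 1/2 <-> 1/2 = 1
!(Q <-> Q) = !1 = 0
(Q -> Q) -> !(Q <-> Q) = 1 -> 0 = 0
P -> P = 5/8 -> 5/8 = 1
(P -> P) -> Q = 1 -> 1/2 = 1/2
!((P -> P) -> Q) = !1/2 = 1/2
((Q -> Q) -> !(Q <-> Q)) <-> !((P -> P) -> Q) = 0 <-> 1/2 = 1/2
(((P -> Q) -> (Q -> P)) <-> (Q <-> ((Q <-> Q) -> (P -> P)))) -> (((Q -> Q) -> !(Q <-> Q)) <-> !((P -> P) -> Q)) = 1/2 -> 1/2 = 1
!P = !5/8 = 3/8
Q <-> P = 1/2 <-> 5/8 = 7/8
!P -> (Q <-> P) = 3/8 -> 7/8 = 1
!(!P -> (Q <-> P)) = !1 = 0
P -> Q = 5/8 -> 1/2 = 7/8
Q -> (P -> Q) = 1/2 -> 7/8 = 1
Q -> (Q -> (P -> Q)) = 1/2 -> 1 = 1
!(!P -> (Q <-> P)) <-> (Q -> (Q -> (P -> Q))) = 0 <-> 1 = 0
!(!(!P -> (Q <-> P)) <-> (Q -> (Q -> (P -> Q)))) = !0 = 1
((((P -> Q) -> (Q -> P)) <-> (Q <-> ((Q <-> Q) -> (P -> P)))) -> (((Q -> Q) -> !(Q <-> Q)) <-> !((P -> P) -> Q))) <-> !(!(!P -> (Q <-> P)) <-> (Q -> (Q -> (P -> Q)))) = 1 <-> 1 = 1

1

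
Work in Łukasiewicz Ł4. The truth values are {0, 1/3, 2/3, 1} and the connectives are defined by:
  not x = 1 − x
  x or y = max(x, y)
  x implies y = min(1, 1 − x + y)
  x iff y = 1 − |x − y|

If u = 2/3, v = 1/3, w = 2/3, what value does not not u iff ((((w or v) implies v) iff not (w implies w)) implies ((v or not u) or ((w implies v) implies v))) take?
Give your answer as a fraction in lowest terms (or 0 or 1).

2/3

not u = not 2/3 = 1/3
not not u = not 1/3 = 2/3
w or v = 2/3 or 1/3 = 2/3
(w or v) implies v = 2/3 implies 1/3 = 2/3
w implies w = 2/3 implies 2/3 = 1
not (w implies w) = not 1 = 0
((w or v) implies v) iff not (w implies w) = 2/3 iff 0 = 1/3
not u = not 2/3 = 1/3
v or not u = 1/3 or 1/3 = 1/3
w implies v = 2/3 implies 1/3 = 2/3
(w implies v) implies v = 2/3 implies 1/3 = 2/3
(v or not u) or ((w implies v) implies v) = 1/3 or 2/3 = 2/3
(((w or v) implies v) iff not (w implies w)) implies ((v or not u) or ((w implies v) implies v)) = 1/3 implies 2/3 = 1
not not u iff ((((w or v) implies v) iff not (w implies w)) implies ((v or not u) or ((w implies v) implies v))) = 2/3 iff 1 = 2/3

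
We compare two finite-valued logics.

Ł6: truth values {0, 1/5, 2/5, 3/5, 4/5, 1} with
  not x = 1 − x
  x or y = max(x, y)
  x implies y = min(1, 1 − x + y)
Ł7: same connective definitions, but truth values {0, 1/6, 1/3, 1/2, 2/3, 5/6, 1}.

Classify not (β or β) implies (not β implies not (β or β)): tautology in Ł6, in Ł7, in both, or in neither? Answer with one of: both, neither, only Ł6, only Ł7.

both

In Ł6: every assignment gives 1 — tautology.
In Ł7: every assignment gives 1 — tautology.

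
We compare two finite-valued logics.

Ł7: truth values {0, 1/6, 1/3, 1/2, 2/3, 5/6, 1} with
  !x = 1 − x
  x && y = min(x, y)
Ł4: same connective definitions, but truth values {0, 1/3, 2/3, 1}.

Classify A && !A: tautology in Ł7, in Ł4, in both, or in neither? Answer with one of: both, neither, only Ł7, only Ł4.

In Ł7: at A = 0 the value is 0 — not a tautology.
In Ł4: at A = 0 the value is 0 — not a tautology.

neither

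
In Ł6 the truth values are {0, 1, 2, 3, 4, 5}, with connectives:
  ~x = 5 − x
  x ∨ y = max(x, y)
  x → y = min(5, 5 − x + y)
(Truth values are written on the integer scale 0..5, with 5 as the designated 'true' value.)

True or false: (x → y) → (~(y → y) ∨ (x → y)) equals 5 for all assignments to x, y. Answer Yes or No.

At x = 5, y = 1, for instance:
x → y = 5 → 1 = 1
y → y = 1 → 1 = 5
~(y → y) = ~5 = 0
~(y → y) ∨ (x → y) = 0 ∨ 1 = 1
(x → y) → (~(y → y) ∨ (x → y)) = 1 → 1 = 5
and checking the remaining 35 assignments likewise gives ≥ 5 in every case.

Yes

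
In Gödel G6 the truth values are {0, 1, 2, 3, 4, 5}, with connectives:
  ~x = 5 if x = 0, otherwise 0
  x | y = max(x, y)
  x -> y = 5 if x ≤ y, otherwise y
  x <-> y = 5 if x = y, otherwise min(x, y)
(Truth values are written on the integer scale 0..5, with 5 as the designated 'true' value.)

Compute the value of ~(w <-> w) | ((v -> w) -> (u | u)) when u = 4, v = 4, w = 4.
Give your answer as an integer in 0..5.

4

w <-> w = 4 <-> 4 = 5
~(w <-> w) = ~5 = 0
v -> w = 4 -> 4 = 5
u | u = 4 | 4 = 4
(v -> w) -> (u | u) = 5 -> 4 = 4
~(w <-> w) | ((v -> w) -> (u | u)) = 0 | 4 = 4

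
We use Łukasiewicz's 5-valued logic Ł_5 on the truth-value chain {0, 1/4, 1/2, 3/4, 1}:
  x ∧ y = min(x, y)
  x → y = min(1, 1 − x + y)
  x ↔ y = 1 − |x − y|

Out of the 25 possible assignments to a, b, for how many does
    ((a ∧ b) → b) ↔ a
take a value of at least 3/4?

10

value 1: 5 assignments (counts)
value 3/4: 5 assignments (counts)
value 1/2: 5 assignments
value 1/4: 5 assignments
value 0: 5 assignments
So 10 of the 25 assignments meet the threshold.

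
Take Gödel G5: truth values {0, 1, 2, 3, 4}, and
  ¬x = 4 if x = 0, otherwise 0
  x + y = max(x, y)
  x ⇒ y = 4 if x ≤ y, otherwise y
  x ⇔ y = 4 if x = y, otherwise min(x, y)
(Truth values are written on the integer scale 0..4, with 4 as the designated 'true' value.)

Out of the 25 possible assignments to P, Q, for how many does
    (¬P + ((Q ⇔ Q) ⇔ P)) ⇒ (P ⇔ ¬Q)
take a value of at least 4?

8

value 4: 8 assignments (counts)
value 0: 17 assignments
So 8 of the 25 assignments meet the threshold.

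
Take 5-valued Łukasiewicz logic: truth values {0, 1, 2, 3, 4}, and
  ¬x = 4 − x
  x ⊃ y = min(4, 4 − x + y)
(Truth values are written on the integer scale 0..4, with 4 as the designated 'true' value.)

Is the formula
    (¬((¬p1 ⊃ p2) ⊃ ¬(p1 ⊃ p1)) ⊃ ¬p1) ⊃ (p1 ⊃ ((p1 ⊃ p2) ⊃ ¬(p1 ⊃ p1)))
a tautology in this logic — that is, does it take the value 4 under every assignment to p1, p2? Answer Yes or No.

Counterexample: take p1 = 1, p2 = 1.
¬p1 = ¬1 = 3
¬p1 ⊃ p2 = 3 ⊃ 1 = 2
p1 ⊃ p1 = 1 ⊃ 1 = 4
¬(p1 ⊃ p1) = ¬4 = 0
(¬p1 ⊃ p2) ⊃ ¬(p1 ⊃ p1) = 2 ⊃ 0 = 2
¬((¬p1 ⊃ p2) ⊃ ¬(p1 ⊃ p1)) = ¬2 = 2
¬p1 = ¬1 = 3
¬((¬p1 ⊃ p2) ⊃ ¬(p1 ⊃ p1)) ⊃ ¬p1 = 2 ⊃ 3 = 4
p1 ⊃ p2 = 1 ⊃ 1 = 4
p1 ⊃ p1 = 1 ⊃ 1 = 4
¬(p1 ⊃ p1) = ¬4 = 0
(p1 ⊃ p2) ⊃ ¬(p1 ⊃ p1) = 4 ⊃ 0 = 0
p1 ⊃ ((p1 ⊃ p2) ⊃ ¬(p1 ⊃ p1)) = 1 ⊃ 0 = 3
(¬((¬p1 ⊃ p2) ⊃ ¬(p1 ⊃ p1)) ⊃ ¬p1) ⊃ (p1 ⊃ ((p1 ⊃ p2) ⊃ ¬(p1 ⊃ p1))) = 4 ⊃ 3 = 3
This gives 3 ≠ 4.

No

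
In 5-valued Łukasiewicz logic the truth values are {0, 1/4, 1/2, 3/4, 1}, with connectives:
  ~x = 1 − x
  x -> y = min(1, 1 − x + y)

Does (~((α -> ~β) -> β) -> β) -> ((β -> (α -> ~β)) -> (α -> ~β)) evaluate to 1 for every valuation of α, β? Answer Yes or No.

Counterexample: take α = 1/2, β = 3/4.
~β = ~3/4 = 1/4
α -> ~β = 1/2 -> 1/4 = 3/4
(α -> ~β) -> β = 3/4 -> 3/4 = 1
~((α -> ~β) -> β) = ~1 = 0
~((α -> ~β) -> β) -> β = 0 -> 3/4 = 1
~β = ~3/4 = 1/4
α -> ~β = 1/2 -> 1/4 = 3/4
β -> (α -> ~β) = 3/4 -> 3/4 = 1
~β = ~3/4 = 1/4
α -> ~β = 1/2 -> 1/4 = 3/4
(β -> (α -> ~β)) -> (α -> ~β) = 1 -> 3/4 = 3/4
(~((α -> ~β) -> β) -> β) -> ((β -> (α -> ~β)) -> (α -> ~β)) = 1 -> 3/4 = 3/4
This gives 3/4 ≠ 1.

No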